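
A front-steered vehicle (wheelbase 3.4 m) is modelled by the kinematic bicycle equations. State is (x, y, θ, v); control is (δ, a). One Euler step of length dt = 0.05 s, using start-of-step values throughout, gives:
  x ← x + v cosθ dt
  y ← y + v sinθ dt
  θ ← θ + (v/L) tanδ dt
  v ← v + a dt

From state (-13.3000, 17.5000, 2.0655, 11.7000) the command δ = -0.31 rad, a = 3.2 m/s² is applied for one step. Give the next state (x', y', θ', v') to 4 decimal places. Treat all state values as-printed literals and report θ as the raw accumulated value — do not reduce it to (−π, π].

x' = -13.3000 + 11.7000·cos(2.0655)·0.05 = -13.5777
y' = 17.5000 + 11.7000·sin(2.0655)·0.05 = 18.0149
θ' = 2.0655 + (11.7000/3.4)·tan(-0.31)·0.05 = 2.0104
v' = 11.7000 + 3.2000·0.05 = 11.8600

(-13.5777, 18.0149, 2.0104, 11.8600)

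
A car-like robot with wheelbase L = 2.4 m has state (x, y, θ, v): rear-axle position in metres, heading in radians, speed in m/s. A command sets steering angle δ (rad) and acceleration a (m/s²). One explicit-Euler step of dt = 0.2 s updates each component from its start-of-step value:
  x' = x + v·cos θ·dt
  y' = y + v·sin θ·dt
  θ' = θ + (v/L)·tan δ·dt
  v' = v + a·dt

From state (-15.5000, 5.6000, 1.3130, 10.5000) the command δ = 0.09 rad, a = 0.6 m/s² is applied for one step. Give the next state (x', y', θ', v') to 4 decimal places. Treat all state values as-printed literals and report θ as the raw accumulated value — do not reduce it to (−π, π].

(-14.9646, 7.6306, 1.3920, 10.6200)

x' = -15.5000 + 10.5000·cos(1.3130)·0.2 = -14.9646
y' = 5.6000 + 10.5000·sin(1.3130)·0.2 = 7.6306
θ' = 1.3130 + (10.5000/2.4)·tan(0.09)·0.2 = 1.3920
v' = 10.5000 + 0.6000·0.2 = 10.6200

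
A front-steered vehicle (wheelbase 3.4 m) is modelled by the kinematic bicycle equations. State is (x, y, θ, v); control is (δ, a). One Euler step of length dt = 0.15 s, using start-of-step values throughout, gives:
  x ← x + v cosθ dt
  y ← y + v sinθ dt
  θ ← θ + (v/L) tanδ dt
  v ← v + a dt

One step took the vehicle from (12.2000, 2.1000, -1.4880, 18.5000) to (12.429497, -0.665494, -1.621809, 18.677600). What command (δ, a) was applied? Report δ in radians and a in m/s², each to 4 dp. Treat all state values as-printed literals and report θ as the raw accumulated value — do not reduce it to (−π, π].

δ = -0.1625, a = 1.1840

a = (v'−v)/dt = (0.177600)/0.15 = 1.1840
Δθ = θ'−θ = -0.133809;  (v·dt/L) = 18.5000·0.15/3.4 = 0.816176
tan δ = Δθ·L/(v·dt) = -0.163946  →  δ = -0.1625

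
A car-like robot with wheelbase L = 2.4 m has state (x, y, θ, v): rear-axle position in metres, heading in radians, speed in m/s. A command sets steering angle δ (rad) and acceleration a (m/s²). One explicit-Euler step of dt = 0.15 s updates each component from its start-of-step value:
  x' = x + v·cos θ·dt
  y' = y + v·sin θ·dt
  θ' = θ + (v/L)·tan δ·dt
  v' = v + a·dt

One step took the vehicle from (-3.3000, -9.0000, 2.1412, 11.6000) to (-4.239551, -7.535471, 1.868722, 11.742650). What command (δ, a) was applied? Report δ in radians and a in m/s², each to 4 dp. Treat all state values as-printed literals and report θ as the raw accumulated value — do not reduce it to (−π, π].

a = (v'−v)/dt = (0.142650)/0.15 = 0.9510
Δθ = θ'−θ = -0.272478;  (v·dt/L) = 11.6000·0.15/2.4 = 0.725000
tan δ = Δθ·L/(v·dt) = -0.375832  →  δ = -0.3595

δ = -0.3595, a = 0.9510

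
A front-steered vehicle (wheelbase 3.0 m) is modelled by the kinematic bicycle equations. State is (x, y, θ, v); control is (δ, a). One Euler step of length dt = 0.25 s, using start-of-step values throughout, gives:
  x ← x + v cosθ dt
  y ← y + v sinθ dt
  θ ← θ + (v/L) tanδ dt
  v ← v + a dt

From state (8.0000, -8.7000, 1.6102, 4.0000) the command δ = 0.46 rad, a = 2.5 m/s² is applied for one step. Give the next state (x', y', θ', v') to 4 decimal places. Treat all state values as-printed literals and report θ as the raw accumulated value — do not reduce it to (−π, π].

(7.9606, -7.7008, 1.7753, 4.6250)

x' = 8.0000 + 4.0000·cos(1.6102)·0.25 = 7.9606
y' = -8.7000 + 4.0000·sin(1.6102)·0.25 = -7.7008
θ' = 1.6102 + (4.0000/3.0)·tan(0.46)·0.25 = 1.7753
v' = 4.0000 + 2.5000·0.25 = 4.6250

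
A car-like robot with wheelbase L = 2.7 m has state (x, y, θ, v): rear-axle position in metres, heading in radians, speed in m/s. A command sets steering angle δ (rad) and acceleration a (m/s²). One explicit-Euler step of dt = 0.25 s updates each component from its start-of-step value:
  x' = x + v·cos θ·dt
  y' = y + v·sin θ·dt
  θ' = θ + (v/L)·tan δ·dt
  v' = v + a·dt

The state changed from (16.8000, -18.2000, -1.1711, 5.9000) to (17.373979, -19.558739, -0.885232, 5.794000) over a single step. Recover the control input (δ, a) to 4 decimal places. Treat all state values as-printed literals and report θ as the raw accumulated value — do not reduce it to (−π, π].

δ = 0.4821, a = -0.4240

a = (v'−v)/dt = (-0.106000)/0.25 = -0.4240
Δθ = θ'−θ = 0.285868;  (v·dt/L) = 5.9000·0.25/2.7 = 0.546296
tan δ = Δθ·L/(v·dt) = 0.523284  →  δ = 0.4821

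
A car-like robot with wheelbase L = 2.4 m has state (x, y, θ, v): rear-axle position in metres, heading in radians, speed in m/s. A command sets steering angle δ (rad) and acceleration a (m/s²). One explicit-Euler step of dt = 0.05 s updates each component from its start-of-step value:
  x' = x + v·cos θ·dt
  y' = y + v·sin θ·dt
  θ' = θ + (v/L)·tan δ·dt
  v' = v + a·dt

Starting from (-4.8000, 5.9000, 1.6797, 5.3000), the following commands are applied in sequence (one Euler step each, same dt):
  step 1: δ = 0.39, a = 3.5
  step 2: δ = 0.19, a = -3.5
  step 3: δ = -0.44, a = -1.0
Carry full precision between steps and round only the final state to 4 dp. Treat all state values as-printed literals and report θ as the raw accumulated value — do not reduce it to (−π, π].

(-4.9173, 6.6948, 1.6950, 5.2500)

after step 1 (δ=0.39, a=3.5): (-4.828802, 6.163430, 1.725087, 5.475000)
after step 2 (δ=0.19, a=-3.5): (-4.870872, 6.433928, 1.747024, 5.300000)
after step 3 (δ=-0.44, a=-1.0): (-4.917331, 6.694824, 1.695042, 5.250000)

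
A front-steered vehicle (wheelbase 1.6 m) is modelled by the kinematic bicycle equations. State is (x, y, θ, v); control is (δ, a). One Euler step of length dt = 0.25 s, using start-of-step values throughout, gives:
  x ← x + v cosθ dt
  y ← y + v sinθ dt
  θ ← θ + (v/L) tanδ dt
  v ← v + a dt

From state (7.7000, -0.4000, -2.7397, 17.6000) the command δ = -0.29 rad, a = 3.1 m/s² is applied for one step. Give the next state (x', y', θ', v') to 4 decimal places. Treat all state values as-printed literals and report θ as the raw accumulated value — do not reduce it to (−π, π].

x' = 7.7000 + 17.6000·cos(-2.7397)·0.25 = 3.6506
y' = -0.4000 + 17.6000·sin(-2.7397)·0.25 = -2.1211
θ' = -2.7397 + (17.6000/1.6)·tan(-0.29)·0.25 = -3.5603
v' = 17.6000 + 3.1000·0.25 = 18.3750

(3.6506, -2.1211, -3.5603, 18.3750)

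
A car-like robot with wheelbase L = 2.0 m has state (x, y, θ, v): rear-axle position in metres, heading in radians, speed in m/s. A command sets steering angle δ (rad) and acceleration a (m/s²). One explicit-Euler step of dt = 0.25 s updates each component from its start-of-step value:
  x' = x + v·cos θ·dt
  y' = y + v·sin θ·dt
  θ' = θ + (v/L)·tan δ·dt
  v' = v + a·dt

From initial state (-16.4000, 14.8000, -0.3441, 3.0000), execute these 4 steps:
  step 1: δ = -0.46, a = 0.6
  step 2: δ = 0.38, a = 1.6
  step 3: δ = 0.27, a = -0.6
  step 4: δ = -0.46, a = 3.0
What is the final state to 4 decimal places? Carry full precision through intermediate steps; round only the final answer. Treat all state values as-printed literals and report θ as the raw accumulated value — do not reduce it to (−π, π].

after step 1 (δ=-0.46, a=0.6): (-15.693965, 14.546988, -0.529893, 3.150000)
after step 2 (δ=0.38, a=1.6): (-15.014462, 14.148953, -0.372625, 3.550000)
after step 3 (δ=0.27, a=-0.6): (-14.187867, 13.825849, -0.249813, 3.400000)
after step 4 (δ=-0.46, a=3.0): (-13.364252, 13.615709, -0.460379, 4.150000)

(-13.3643, 13.6157, -0.4604, 4.1500)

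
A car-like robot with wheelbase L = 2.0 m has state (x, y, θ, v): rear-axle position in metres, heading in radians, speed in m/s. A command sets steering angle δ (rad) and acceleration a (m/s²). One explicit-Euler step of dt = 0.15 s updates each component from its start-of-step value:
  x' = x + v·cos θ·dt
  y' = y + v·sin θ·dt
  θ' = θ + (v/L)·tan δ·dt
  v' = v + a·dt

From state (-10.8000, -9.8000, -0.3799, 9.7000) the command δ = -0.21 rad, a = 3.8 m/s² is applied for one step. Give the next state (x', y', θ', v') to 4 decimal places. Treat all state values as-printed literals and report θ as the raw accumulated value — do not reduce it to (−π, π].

(-9.4487, -10.3396, -0.5350, 10.2700)

x' = -10.8000 + 9.7000·cos(-0.3799)·0.15 = -9.4487
y' = -9.8000 + 9.7000·sin(-0.3799)·0.15 = -10.3396
θ' = -0.3799 + (9.7000/2.0)·tan(-0.21)·0.15 = -0.5350
v' = 9.7000 + 3.8000·0.15 = 10.2700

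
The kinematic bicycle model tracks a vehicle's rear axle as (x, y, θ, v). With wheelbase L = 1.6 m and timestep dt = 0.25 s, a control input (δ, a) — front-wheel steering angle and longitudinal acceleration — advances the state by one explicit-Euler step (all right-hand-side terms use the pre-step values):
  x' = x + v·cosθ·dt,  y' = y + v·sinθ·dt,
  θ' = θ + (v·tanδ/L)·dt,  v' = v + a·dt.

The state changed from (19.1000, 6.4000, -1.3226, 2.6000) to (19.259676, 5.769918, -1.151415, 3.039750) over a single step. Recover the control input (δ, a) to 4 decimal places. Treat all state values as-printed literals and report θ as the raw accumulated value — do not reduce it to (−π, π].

a = (v'−v)/dt = (0.439750)/0.25 = 1.7590
Δθ = θ'−θ = 0.171185;  (v·dt/L) = 2.6000·0.25/1.6 = 0.406250
tan δ = Δθ·L/(v·dt) = 0.421378  →  δ = 0.3988

δ = 0.3988, a = 1.7590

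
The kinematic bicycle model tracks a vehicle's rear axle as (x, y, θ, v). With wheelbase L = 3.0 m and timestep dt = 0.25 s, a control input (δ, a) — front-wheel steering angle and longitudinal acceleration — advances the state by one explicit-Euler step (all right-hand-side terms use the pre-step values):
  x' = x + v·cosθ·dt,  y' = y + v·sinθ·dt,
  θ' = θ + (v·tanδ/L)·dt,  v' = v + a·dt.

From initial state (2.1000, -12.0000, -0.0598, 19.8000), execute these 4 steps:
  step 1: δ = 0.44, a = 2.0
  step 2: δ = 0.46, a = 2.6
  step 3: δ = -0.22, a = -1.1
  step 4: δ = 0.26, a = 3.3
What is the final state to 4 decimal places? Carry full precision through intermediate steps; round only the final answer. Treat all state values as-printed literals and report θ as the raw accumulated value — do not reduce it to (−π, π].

after step 1 (δ=0.44, a=2.0): (7.041152, -12.295834, 0.716988, 20.300000)
after step 2 (δ=0.46, a=2.6): (10.866628, -8.960964, 1.555122, 20.950000)
after step 3 (δ=-0.22, a=-1.1): (10.948719, -3.724107, 1.164720, 20.675000)
after step 4 (δ=0.26, a=3.3): (12.990417, 1.024308, 1.623053, 21.500000)

(12.9904, 1.0243, 1.6231, 21.5000)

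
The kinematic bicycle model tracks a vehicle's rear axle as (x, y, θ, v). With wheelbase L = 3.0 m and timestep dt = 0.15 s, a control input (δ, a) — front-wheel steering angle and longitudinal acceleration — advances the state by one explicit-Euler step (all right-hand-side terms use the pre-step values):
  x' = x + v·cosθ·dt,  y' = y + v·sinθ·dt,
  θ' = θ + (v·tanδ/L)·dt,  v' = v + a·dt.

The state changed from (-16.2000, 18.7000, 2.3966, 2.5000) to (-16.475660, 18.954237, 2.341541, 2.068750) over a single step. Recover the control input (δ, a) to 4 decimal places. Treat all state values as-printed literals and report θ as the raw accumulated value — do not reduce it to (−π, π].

δ = -0.4149, a = -2.8750

a = (v'−v)/dt = (-0.431250)/0.15 = -2.8750
Δθ = θ'−θ = -0.055059;  (v·dt/L) = 2.5000·0.15/3.0 = 0.125000
tan δ = Δθ·L/(v·dt) = -0.440472  →  δ = -0.4149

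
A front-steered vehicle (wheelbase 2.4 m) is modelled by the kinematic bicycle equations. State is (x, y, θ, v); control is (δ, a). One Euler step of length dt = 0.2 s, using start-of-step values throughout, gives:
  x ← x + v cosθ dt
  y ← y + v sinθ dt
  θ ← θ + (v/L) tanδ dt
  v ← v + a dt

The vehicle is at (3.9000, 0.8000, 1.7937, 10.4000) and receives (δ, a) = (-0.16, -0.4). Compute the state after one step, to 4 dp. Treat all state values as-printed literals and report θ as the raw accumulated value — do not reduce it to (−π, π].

x' = 3.9000 + 10.4000·cos(1.7937)·0.2 = 3.4402
y' = 0.8000 + 10.4000·sin(1.7937)·0.2 = 2.8285
θ' = 1.7937 + (10.4000/2.4)·tan(-0.16)·0.2 = 1.6538
v' = 10.4000 − 0.4000·0.2 = 10.3200

(3.4402, 2.8285, 1.6538, 10.3200)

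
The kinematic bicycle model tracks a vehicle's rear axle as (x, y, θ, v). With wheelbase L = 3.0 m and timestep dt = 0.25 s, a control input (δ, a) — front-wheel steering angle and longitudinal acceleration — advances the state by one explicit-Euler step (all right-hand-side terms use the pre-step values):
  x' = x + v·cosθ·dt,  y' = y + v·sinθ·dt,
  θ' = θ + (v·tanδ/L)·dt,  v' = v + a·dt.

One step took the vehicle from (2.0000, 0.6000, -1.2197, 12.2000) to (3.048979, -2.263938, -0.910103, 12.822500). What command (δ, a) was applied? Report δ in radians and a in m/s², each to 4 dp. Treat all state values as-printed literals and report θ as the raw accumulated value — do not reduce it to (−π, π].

a = (v'−v)/dt = (0.622500)/0.25 = 2.4900
Δθ = θ'−θ = 0.309597;  (v·dt/L) = 12.2000·0.25/3.0 = 1.016667
tan δ = Δθ·L/(v·dt) = 0.304522  →  δ = 0.2956

δ = 0.2956, a = 2.4900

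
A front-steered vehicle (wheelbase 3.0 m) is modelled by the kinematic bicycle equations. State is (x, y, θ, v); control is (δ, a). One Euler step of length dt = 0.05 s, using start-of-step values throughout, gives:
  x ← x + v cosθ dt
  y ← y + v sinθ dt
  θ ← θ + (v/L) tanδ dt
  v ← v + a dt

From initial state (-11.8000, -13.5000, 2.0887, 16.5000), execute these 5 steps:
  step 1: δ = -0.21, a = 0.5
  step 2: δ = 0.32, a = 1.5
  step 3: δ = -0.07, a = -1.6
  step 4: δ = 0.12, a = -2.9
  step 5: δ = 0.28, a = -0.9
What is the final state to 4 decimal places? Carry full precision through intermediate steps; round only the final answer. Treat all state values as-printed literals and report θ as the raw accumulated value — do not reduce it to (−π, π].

after step 1 (δ=-0.21, a=0.5): (-12.208424, -12.783191, 2.030086, 16.525000)
after step 2 (δ=0.32, a=1.5): (-12.574710, -12.042568, 2.121356, 16.600000)
after step 3 (δ=-0.07, a=-1.6): (-13.008937, -11.335215, 2.101958, 16.520000)
after step 4 (δ=0.12, a=-2.9): (-13.427335, -10.623022, 2.135157, 16.375000)
after step 5 (δ=0.28, a=-0.9): (-13.865264, -9.931235, 2.213636, 16.330000)

(-13.8653, -9.9312, 2.2136, 16.3300)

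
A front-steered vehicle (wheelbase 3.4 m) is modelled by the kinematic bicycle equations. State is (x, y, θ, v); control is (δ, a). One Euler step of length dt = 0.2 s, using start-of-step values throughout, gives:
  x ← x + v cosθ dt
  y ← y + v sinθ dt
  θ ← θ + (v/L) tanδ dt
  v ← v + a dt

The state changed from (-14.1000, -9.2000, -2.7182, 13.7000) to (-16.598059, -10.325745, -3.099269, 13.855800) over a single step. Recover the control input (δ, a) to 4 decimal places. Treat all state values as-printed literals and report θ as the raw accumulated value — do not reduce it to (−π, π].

δ = -0.4417, a = 0.7790

a = (v'−v)/dt = (0.155800)/0.2 = 0.7790
Δθ = θ'−θ = -0.381069;  (v·dt/L) = 13.7000·0.2/3.4 = 0.805882
tan δ = Δθ·L/(v·dt) = -0.472859  →  δ = -0.4417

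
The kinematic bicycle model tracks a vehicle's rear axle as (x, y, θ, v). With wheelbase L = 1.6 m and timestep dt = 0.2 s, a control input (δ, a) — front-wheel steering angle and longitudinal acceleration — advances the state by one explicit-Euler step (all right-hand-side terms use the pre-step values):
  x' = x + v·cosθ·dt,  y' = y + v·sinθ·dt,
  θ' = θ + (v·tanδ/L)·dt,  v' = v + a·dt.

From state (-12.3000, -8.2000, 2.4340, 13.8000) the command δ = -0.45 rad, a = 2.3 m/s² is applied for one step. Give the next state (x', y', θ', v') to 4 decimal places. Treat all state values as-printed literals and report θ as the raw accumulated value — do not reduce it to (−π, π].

x' = -12.3000 + 13.8000·cos(2.4340)·0.2 = -14.3974
y' = -8.2000 + 13.8000·sin(2.4340)·0.2 = -6.4060
θ' = 2.4340 + (13.8000/1.6)·tan(-0.45)·0.2 = 1.6007
v' = 13.8000 + 2.3000·0.2 = 14.2600

(-14.3974, -6.4060, 1.6007, 14.2600)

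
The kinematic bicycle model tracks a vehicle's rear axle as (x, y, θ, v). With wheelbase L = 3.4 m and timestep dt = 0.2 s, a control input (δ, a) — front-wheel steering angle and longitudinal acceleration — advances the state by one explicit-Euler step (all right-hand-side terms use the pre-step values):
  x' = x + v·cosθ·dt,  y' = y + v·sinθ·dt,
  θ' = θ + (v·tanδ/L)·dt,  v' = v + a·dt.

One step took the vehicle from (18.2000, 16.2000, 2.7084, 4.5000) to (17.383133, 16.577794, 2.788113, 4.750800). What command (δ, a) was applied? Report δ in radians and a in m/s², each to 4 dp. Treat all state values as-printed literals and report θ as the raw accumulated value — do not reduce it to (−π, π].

a = (v'−v)/dt = (0.250800)/0.2 = 1.2540
Δθ = θ'−θ = 0.079713;  (v·dt/L) = 4.5000·0.2/3.4 = 0.264706
tan δ = Δθ·L/(v·dt) = 0.301138  →  δ = 0.2925

δ = 0.2925, a = 1.2540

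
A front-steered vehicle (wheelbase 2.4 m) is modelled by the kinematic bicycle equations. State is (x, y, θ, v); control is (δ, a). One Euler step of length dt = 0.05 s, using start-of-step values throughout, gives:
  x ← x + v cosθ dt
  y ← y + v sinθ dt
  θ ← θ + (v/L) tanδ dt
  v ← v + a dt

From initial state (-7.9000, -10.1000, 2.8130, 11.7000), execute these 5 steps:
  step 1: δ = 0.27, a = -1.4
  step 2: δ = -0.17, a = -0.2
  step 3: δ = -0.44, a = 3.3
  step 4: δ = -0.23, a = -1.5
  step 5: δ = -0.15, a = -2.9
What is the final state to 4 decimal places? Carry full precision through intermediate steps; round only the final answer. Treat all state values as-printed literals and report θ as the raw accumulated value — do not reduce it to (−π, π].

(-10.6298, -9.0820, 2.6305, 11.5650)

after step 1 (δ=0.27, a=-1.4): (-8.453701, -9.911214, 2.880460, 11.630000)
after step 2 (δ=-0.17, a=-0.2): (-9.015487, -9.761085, 2.838869, 11.620000)
after step 3 (δ=-0.44, a=3.3): (-9.570068, -9.587877, 2.724901, 11.785000)
after step 4 (δ=-0.23, a=-1.5): (-10.108897, -9.349385, 2.667414, 11.710000)
after step 5 (δ=-0.15, a=-2.9): (-10.629798, -9.082041, 2.630543, 11.565000)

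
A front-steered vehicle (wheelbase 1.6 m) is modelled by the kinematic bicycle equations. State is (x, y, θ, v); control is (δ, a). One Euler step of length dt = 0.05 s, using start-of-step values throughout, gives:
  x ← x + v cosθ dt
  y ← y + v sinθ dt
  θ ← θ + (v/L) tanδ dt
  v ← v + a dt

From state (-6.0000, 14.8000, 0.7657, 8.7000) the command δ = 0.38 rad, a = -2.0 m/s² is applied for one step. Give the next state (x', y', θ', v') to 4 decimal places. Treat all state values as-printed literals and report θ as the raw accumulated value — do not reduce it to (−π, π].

(-5.6864, 15.1015, 0.8743, 8.6000)

x' = -6.0000 + 8.7000·cos(0.7657)·0.05 = -5.6864
y' = 14.8000 + 8.7000·sin(0.7657)·0.05 = 15.1015
θ' = 0.7657 + (8.7000/1.6)·tan(0.38)·0.05 = 0.8743
v' = 8.7000 − 2.0000·0.05 = 8.6000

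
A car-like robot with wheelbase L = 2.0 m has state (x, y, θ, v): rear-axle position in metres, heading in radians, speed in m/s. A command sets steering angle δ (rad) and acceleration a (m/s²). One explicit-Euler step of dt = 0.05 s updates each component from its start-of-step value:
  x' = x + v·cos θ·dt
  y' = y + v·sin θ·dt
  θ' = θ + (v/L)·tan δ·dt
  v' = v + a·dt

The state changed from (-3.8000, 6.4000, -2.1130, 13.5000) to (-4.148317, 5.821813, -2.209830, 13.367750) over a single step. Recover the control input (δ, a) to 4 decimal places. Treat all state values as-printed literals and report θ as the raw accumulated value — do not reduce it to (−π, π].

δ = -0.2794, a = -2.6450

a = (v'−v)/dt = (-0.132250)/0.05 = -2.6450
Δθ = θ'−θ = -0.096830;  (v·dt/L) = 13.5000·0.05/2.0 = 0.337500
tan δ = Δθ·L/(v·dt) = -0.286904  →  δ = -0.2794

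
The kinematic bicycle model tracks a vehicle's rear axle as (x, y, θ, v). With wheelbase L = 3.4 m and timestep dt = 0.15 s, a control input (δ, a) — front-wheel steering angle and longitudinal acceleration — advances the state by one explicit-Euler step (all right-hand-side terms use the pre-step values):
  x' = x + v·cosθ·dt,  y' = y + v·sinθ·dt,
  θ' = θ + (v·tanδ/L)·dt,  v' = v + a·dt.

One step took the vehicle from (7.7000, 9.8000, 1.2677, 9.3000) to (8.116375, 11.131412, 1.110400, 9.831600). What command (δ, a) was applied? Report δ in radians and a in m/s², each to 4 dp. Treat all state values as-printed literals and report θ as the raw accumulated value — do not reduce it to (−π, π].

δ = -0.3661, a = 3.5440

a = (v'−v)/dt = (0.531600)/0.15 = 3.5440
Δθ = θ'−θ = -0.157300;  (v·dt/L) = 9.3000·0.15/3.4 = 0.410294
tan δ = Δθ·L/(v·dt) = -0.383384  →  δ = -0.3661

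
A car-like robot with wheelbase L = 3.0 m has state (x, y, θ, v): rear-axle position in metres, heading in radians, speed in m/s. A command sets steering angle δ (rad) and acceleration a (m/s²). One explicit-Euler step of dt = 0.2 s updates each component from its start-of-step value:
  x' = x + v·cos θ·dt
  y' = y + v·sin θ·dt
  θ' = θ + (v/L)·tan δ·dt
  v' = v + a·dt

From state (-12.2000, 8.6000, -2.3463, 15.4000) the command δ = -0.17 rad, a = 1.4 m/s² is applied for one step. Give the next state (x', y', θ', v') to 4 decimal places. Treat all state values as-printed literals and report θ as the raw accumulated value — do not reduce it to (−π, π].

(-14.3562, 6.4007, -2.5225, 15.6800)

x' = -12.2000 + 15.4000·cos(-2.3463)·0.2 = -14.3562
y' = 8.6000 + 15.4000·sin(-2.3463)·0.2 = 6.4007
θ' = -2.3463 + (15.4000/3.0)·tan(-0.17)·0.2 = -2.5225
v' = 15.4000 + 1.4000·0.2 = 15.6800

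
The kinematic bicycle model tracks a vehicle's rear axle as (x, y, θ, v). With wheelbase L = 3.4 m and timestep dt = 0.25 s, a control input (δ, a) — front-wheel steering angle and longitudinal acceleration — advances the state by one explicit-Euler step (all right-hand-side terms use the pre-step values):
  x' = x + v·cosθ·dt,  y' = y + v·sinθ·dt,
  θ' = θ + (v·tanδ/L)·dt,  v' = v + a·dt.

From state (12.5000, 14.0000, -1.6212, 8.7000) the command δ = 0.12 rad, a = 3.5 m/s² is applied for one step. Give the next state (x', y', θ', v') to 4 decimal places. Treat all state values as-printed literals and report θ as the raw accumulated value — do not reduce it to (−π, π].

(12.3904, 11.8278, -1.5441, 9.5750)

x' = 12.5000 + 8.7000·cos(-1.6212)·0.25 = 12.3904
y' = 14.0000 + 8.7000·sin(-1.6212)·0.25 = 11.8278
θ' = -1.6212 + (8.7000/3.4)·tan(0.12)·0.25 = -1.5441
v' = 8.7000 + 3.5000·0.25 = 9.5750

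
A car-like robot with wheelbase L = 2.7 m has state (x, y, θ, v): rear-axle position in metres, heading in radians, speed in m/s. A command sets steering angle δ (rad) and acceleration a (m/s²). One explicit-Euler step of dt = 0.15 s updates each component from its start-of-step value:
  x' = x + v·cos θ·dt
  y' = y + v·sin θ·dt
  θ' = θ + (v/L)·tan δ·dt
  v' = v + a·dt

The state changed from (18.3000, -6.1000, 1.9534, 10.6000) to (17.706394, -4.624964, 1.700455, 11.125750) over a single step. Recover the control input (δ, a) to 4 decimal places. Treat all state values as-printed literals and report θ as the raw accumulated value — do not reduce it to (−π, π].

δ = -0.4057, a = 3.5050

a = (v'−v)/dt = (0.525750)/0.15 = 3.5050
Δθ = θ'−θ = -0.252945;  (v·dt/L) = 10.6000·0.15/2.7 = 0.588889
tan δ = Δθ·L/(v·dt) = -0.429529  →  δ = -0.4057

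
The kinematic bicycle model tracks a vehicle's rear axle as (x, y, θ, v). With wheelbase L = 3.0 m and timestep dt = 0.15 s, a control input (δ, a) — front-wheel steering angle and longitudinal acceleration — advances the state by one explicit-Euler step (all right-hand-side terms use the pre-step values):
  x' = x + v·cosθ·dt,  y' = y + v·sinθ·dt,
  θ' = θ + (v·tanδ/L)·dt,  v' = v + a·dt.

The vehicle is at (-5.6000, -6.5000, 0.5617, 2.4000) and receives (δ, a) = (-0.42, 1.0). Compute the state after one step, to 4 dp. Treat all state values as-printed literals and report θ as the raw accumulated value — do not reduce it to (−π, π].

(-5.2953, -6.3083, 0.5081, 2.5500)

x' = -5.6000 + 2.4000·cos(0.5617)·0.15 = -5.2953
y' = -6.5000 + 2.4000·sin(0.5617)·0.15 = -6.3083
θ' = 0.5617 + (2.4000/3.0)·tan(-0.42)·0.15 = 0.5081
v' = 2.4000 + 1.0000·0.15 = 2.5500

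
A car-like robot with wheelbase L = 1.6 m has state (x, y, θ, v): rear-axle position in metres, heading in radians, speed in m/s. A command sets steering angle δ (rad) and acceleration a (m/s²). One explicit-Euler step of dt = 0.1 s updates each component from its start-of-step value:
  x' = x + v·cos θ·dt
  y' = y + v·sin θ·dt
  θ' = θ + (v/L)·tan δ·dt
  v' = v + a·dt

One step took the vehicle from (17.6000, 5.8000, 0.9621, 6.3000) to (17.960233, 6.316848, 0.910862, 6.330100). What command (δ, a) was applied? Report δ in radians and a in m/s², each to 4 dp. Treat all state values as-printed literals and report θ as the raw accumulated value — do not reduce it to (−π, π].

δ = -0.1294, a = 0.3010

a = (v'−v)/dt = (0.030100)/0.1 = 0.3010
Δθ = θ'−θ = -0.051238;  (v·dt/L) = 6.3000·0.1/1.6 = 0.393750
tan δ = Δθ·L/(v·dt) = -0.130128  →  δ = -0.1294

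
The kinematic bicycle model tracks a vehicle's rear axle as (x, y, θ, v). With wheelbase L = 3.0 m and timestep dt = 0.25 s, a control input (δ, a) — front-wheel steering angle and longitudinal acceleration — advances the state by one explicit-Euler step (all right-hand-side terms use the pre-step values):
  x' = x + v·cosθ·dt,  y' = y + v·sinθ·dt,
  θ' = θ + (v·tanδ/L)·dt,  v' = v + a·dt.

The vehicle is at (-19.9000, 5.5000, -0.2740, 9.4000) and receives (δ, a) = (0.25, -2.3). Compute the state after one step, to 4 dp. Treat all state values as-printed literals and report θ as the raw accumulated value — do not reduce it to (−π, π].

(-17.6377, 4.8641, -0.0740, 8.8250)

x' = -19.9000 + 9.4000·cos(-0.2740)·0.25 = -17.6377
y' = 5.5000 + 9.4000·sin(-0.2740)·0.25 = 4.8641
θ' = -0.2740 + (9.4000/3.0)·tan(0.25)·0.25 = -0.0740
v' = 9.4000 − 2.3000·0.25 = 8.8250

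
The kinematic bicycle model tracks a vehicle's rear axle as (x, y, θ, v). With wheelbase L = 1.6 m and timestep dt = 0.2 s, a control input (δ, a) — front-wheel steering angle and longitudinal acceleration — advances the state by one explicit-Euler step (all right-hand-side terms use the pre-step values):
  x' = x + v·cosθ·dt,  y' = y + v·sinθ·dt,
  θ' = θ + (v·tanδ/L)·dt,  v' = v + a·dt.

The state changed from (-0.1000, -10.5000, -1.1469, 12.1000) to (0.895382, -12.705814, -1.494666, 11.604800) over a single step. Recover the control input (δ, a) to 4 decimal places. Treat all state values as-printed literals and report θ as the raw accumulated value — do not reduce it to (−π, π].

a = (v'−v)/dt = (-0.495200)/0.2 = -2.4760
Δθ = θ'−θ = -0.347766;  (v·dt/L) = 12.1000·0.2/1.6 = 1.512500
tan δ = Δθ·L/(v·dt) = -0.229928  →  δ = -0.2260

δ = -0.2260, a = -2.4760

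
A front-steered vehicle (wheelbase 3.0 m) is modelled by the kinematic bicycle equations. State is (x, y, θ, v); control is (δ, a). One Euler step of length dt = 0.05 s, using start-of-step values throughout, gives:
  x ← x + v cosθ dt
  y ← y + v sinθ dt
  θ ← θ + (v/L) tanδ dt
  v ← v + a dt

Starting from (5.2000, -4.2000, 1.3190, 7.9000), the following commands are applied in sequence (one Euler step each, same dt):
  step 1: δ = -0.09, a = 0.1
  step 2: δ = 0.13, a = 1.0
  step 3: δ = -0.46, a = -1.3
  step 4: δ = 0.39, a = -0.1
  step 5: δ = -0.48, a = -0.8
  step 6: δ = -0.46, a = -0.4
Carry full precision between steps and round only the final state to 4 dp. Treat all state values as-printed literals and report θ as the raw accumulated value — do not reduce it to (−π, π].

(5.8460, -1.9220, 1.1795, 7.8250)

after step 1 (δ=-0.09, a=0.1): (5.298412, -3.817456, 1.307118, 7.905000)
after step 2 (δ=0.13, a=1.0): (5.401427, -3.435866, 1.324343, 7.955000)
after step 3 (δ=-0.46, a=-1.3): (5.498465, -3.050135, 1.258654, 7.890000)
after step 4 (δ=0.39, a=-0.1): (5.619615, -2.674698, 1.312708, 7.885000)
after step 5 (δ=-0.48, a=-0.8): (5.720241, -2.293506, 1.244291, 7.845000)
after step 6 (δ=-0.46, a=-0.4): (5.846049, -1.921979, 1.179511, 7.825000)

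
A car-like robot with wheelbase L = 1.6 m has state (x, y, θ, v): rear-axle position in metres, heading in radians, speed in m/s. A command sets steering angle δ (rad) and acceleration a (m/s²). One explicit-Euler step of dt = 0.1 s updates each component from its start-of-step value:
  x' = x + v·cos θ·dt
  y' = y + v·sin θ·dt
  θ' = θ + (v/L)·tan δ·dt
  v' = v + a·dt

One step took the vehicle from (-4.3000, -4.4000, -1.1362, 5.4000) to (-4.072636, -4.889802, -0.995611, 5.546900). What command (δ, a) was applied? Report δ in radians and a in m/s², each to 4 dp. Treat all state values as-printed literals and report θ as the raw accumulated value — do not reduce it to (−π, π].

a = (v'−v)/dt = (0.146900)/0.1 = 1.4690
Δθ = θ'−θ = 0.140589;  (v·dt/L) = 5.4000·0.1/1.6 = 0.337500
tan δ = Δθ·L/(v·dt) = 0.416560  →  δ = 0.3947

δ = 0.3947, a = 1.4690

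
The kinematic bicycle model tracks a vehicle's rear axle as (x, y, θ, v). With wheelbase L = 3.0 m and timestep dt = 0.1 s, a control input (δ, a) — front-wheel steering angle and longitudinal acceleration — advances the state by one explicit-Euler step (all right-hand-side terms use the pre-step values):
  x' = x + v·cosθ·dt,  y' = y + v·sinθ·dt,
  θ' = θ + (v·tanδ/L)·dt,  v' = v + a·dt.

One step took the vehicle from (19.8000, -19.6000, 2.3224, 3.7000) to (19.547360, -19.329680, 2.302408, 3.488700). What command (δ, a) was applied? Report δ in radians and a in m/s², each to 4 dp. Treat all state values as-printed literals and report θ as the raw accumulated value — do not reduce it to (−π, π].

a = (v'−v)/dt = (-0.211300)/0.1 = -2.1130
Δθ = θ'−θ = -0.019992;  (v·dt/L) = 3.7000·0.1/3.0 = 0.123333
tan δ = Δθ·L/(v·dt) = -0.162097  →  δ = -0.1607

δ = -0.1607, a = -2.1130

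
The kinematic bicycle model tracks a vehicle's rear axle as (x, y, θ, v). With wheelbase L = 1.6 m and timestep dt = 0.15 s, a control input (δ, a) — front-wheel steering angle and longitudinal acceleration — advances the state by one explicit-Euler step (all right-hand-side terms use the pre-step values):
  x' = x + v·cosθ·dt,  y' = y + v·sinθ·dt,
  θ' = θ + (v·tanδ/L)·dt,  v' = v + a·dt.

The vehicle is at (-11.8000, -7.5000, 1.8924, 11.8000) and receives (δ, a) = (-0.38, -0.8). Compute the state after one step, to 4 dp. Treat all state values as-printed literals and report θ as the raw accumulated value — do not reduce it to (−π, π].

(-12.3595, -5.8207, 1.4505, 11.6800)

x' = -11.8000 + 11.8000·cos(1.8924)·0.15 = -12.3595
y' = -7.5000 + 11.8000·sin(1.8924)·0.15 = -5.8207
θ' = 1.8924 + (11.8000/1.6)·tan(-0.38)·0.15 = 1.4505
v' = 11.8000 − 0.8000·0.15 = 11.6800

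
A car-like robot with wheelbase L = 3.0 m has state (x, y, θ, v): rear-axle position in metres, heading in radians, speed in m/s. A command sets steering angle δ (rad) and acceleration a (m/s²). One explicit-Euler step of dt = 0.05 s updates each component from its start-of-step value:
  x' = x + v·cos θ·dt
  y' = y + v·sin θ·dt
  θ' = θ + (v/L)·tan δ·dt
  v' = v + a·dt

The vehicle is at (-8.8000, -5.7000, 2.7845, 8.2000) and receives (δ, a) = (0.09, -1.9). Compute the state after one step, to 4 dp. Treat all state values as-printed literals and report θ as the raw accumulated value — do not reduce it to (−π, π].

(-9.1841, -5.5567, 2.7968, 8.1050)

x' = -8.8000 + 8.2000·cos(2.7845)·0.05 = -9.1841
y' = -5.7000 + 8.2000·sin(2.7845)·0.05 = -5.5567
θ' = 2.7845 + (8.2000/3.0)·tan(0.09)·0.05 = 2.7968
v' = 8.2000 − 1.9000·0.05 = 8.1050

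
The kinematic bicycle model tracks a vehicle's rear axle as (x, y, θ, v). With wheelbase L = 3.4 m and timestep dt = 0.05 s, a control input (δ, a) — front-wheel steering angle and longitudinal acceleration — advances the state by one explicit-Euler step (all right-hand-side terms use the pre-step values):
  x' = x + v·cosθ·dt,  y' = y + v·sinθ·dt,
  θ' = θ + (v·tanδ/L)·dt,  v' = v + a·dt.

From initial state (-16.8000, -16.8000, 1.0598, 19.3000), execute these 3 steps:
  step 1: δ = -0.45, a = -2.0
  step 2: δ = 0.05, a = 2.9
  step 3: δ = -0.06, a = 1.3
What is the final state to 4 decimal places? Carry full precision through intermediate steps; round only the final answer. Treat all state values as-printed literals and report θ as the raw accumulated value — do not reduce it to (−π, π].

(-15.1756, -14.4136, 0.9197, 19.4100)

after step 1 (δ=-0.45, a=-2.0): (-16.328070, -15.958271, 0.922698, 19.200000)
after step 2 (δ=0.05, a=2.9): (-15.748545, -15.192928, 0.936827, 19.345000)
after step 3 (δ=-0.06, a=1.3): (-15.175597, -14.413631, 0.919737, 19.410000)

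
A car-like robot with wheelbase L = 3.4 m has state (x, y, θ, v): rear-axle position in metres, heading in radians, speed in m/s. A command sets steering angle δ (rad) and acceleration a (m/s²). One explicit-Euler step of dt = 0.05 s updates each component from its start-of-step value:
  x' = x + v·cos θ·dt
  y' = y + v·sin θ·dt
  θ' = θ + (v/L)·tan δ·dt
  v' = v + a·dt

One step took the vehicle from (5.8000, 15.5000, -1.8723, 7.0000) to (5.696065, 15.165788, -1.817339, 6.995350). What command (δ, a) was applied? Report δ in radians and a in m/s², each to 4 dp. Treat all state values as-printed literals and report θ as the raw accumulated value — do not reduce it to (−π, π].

a = (v'−v)/dt = (-0.004650)/0.05 = -0.0930
Δθ = θ'−θ = 0.054961;  (v·dt/L) = 7.0000·0.05/3.4 = 0.102941
tan δ = Δθ·L/(v·dt) = 0.533907  →  δ = 0.4904

δ = 0.4904, a = -0.0930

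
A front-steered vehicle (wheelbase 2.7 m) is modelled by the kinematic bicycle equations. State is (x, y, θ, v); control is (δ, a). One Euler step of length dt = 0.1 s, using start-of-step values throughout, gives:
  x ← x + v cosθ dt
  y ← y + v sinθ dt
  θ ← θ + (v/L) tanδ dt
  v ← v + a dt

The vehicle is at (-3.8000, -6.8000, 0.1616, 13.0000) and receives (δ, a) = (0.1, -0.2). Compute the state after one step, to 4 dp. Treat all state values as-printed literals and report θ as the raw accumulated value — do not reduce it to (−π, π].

x' = -3.8000 + 13.0000·cos(0.1616)·0.1 = -2.5169
y' = -6.8000 + 13.0000·sin(0.1616)·0.1 = -6.5908
θ' = 0.1616 + (13.0000/2.7)·tan(0.1)·0.1 = 0.2099
v' = 13.0000 − 0.2000·0.1 = 12.9800

(-2.5169, -6.5908, 0.2099, 12.9800)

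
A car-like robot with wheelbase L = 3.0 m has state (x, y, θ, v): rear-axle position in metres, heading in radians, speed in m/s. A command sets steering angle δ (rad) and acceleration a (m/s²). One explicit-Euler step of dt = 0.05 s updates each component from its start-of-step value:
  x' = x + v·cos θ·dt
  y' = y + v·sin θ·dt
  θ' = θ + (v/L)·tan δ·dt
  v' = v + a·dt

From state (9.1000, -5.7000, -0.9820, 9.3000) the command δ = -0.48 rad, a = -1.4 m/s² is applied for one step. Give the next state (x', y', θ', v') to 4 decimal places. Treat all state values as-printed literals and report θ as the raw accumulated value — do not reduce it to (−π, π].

(9.3582, -6.0867, -1.0627, 9.2300)

x' = 9.1000 + 9.3000·cos(-0.9820)·0.05 = 9.3582
y' = -5.7000 + 9.3000·sin(-0.9820)·0.05 = -6.0867
θ' = -0.9820 + (9.3000/3.0)·tan(-0.48)·0.05 = -1.0627
v' = 9.3000 − 1.4000·0.05 = 9.2300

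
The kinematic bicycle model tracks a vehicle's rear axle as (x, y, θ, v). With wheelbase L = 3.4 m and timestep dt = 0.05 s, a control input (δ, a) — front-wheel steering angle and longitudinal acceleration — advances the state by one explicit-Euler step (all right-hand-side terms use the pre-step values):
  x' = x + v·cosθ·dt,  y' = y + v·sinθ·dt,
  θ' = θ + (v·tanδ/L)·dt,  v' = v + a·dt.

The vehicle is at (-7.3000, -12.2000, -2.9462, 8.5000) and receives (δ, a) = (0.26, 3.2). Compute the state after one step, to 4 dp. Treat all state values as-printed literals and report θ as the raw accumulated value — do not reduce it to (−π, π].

x' = -7.3000 + 8.5000·cos(-2.9462)·0.05 = -7.7169
y' = -12.2000 + 8.5000·sin(-2.9462)·0.05 = -12.2825
θ' = -2.9462 + (8.5000/3.4)·tan(0.26)·0.05 = -2.9129
v' = 8.5000 + 3.2000·0.05 = 8.6600

(-7.7169, -12.2825, -2.9129, 8.6600)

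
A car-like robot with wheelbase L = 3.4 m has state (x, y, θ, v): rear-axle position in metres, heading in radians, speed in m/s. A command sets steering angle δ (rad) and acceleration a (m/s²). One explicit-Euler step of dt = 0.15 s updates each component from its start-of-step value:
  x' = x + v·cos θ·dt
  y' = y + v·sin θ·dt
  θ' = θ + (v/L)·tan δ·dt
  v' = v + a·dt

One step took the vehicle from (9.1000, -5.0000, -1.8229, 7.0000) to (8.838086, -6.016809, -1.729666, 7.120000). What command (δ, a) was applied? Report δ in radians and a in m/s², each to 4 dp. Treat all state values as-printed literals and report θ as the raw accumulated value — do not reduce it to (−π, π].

a = (v'−v)/dt = (0.120000)/0.15 = 0.8000
Δθ = θ'−θ = 0.093234;  (v·dt/L) = 7.0000·0.15/3.4 = 0.308824
tan δ = Δθ·L/(v·dt) = 0.301901  →  δ = 0.2932

δ = 0.2932, a = 0.8000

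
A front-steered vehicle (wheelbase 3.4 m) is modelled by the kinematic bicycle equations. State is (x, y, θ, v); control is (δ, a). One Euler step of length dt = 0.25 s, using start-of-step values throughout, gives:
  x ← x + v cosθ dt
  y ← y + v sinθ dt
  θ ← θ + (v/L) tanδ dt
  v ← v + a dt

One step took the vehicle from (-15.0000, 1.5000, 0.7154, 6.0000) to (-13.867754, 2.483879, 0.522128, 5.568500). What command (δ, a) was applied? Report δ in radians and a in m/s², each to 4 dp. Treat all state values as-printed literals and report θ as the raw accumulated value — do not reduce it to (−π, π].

a = (v'−v)/dt = (-0.431500)/0.25 = -1.7260
Δθ = θ'−θ = -0.193272;  (v·dt/L) = 6.0000·0.25/3.4 = 0.441176
tan δ = Δθ·L/(v·dt) = -0.438083  →  δ = -0.4129

δ = -0.4129, a = -1.7260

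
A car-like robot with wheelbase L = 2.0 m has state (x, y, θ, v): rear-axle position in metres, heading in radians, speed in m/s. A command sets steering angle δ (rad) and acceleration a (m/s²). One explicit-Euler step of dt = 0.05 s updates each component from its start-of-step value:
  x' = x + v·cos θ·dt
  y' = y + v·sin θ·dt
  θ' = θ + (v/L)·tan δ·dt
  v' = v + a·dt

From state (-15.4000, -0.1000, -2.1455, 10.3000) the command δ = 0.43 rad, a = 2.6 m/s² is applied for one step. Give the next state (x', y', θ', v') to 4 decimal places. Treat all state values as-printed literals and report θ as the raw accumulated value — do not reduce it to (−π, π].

(-15.6799, -0.5323, -2.0274, 10.4300)

x' = -15.4000 + 10.3000·cos(-2.1455)·0.05 = -15.6799
y' = -0.1000 + 10.3000·sin(-2.1455)·0.05 = -0.5323
θ' = -2.1455 + (10.3000/2.0)·tan(0.43)·0.05 = -2.0274
v' = 10.3000 + 2.6000·0.05 = 10.4300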